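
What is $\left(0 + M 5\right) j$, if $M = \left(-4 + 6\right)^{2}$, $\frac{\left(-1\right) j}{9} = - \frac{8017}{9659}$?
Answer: $\frac{1443060}{9659} \approx 149.4$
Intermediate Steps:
$j = \frac{72153}{9659}$ ($j = - 9 \left(- \frac{8017}{9659}\right) = - 9 \left(\left(-8017\right) \frac{1}{9659}\right) = \left(-9\right) \left(- \frac{8017}{9659}\right) = \frac{72153}{9659} \approx 7.47$)
$M = 4$ ($M = 2^{2} = 4$)
$\left(0 + M 5\right) j = \left(0 + 4 \cdot 5\right) \frac{72153}{9659} = \left(0 + 20\right) \frac{72153}{9659} = 20 \cdot \frac{72153}{9659} = \frac{1443060}{9659}$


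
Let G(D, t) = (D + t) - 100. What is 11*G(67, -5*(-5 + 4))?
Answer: -308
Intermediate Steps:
G(D, t) = -100 + D + t
11*G(67, -5*(-5 + 4)) = 11*(-100 + 67 - 5*(-5 + 4)) = 11*(-100 + 67 - 5*(-1)) = 11*(-100 + 67 + 5) = 11*(-28) = -308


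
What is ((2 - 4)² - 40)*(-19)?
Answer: 684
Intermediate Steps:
((2 - 4)² - 40)*(-19) = ((-2)² - 40)*(-19) = (4 - 40)*(-19) = -36*(-19) = 684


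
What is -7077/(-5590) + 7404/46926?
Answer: 62247277/43719390 ≈ 1.4238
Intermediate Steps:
-7077/(-5590) + 7404/46926 = -7077*(-1/5590) + 7404*(1/46926) = 7077/5590 + 1234/7821 = 62247277/43719390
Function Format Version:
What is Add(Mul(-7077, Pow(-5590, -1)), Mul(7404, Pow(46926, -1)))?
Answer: Rational(62247277, 43719390) ≈ 1.4238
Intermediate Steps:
Add(Mul(-7077, Pow(-5590, -1)), Mul(7404, Pow(46926, -1))) = Add(Mul(-7077, Rational(-1, 5590)), Mul(7404, Rational(1, 46926))) = Add(Rational(7077, 5590), Rational(1234, 7821)) = Rational(62247277, 43719390)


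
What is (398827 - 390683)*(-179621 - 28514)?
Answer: -1695051440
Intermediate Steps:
(398827 - 390683)*(-179621 - 28514) = 8144*(-208135) = -1695051440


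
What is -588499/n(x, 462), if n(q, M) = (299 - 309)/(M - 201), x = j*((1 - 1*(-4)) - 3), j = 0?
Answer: 153598239/10 ≈ 1.5360e+7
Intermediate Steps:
x = 0 (x = 0*((1 - 1*(-4)) - 3) = 0*((1 + 4) - 3) = 0*(5 - 3) = 0*2 = 0)
n(q, M) = -10/(-201 + M)
-588499/n(x, 462) = -588499/((-10/(-201 + 462))) = -588499/((-10/261)) = -588499/((-10*1/261)) = -588499/(-10/261) = -588499*(-261/10) = 153598239/10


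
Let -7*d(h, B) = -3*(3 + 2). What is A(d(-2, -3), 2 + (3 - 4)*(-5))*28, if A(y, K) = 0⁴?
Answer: 0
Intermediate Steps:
d(h, B) = 15/7 (d(h, B) = -(-3)*(3 + 2)/7 = -(-3)*5/7 = -⅐*(-15) = 15/7)
A(y, K) = 0
A(d(-2, -3), 2 + (3 - 4)*(-5))*28 = 0*28 = 0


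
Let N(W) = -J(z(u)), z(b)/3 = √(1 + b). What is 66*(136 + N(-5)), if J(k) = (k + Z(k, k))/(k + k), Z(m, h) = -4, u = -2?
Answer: 8943 - 44*I ≈ 8943.0 - 44.0*I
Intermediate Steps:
z(b) = 3*√(1 + b)
J(k) = (-4 + k)/(2*k) (J(k) = (k - 4)/(k + k) = (-4 + k)/((2*k)) = (-4 + k)*(1/(2*k)) = (-4 + k)/(2*k))
N(W) = I*(-4 + 3*I)/6 (N(W) = -(-4 + 3*√(1 - 2))/(2*(3*√(1 - 2))) = -(-4 + 3*√(-1))/(2*(3*√(-1))) = -(-4 + 3*I)/(2*(3*I)) = -(-I/3)*(-4 + 3*I)/2 = -(-1)*I*(-4 + 3*I)/6 = I*(-4 + 3*I)/6)
66*(136 + N(-5)) = 66*(136 + I*(-4 + 3*I)/6) = 8976 + 11*I*(-4 + 3*I)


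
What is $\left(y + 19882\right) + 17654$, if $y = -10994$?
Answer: $26542$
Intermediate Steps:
$\left(y + 19882\right) + 17654 = \left(-10994 + 19882\right) + 17654 = 8888 + 17654 = 26542$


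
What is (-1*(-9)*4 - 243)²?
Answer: 42849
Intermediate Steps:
(-1*(-9)*4 - 243)² = (9*4 - 243)² = (36 - 243)² = (-207)² = 42849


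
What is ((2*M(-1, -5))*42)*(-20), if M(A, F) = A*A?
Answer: -1680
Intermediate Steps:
M(A, F) = A²
((2*M(-1, -5))*42)*(-20) = ((2*(-1)²)*42)*(-20) = ((2*1)*42)*(-20) = (2*42)*(-20) = 84*(-20) = -1680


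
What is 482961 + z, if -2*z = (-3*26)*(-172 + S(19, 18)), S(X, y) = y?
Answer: 476955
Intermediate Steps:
z = -6006 (z = -(-3*26)*(-172 + 18)/2 = -(-39)*(-154) = -½*12012 = -6006)
482961 + z = 482961 - 6006 = 476955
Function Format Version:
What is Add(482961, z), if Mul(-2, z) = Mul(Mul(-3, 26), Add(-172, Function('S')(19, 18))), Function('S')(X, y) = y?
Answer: 476955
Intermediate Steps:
z = -6006 (z = Mul(Rational(-1, 2), Mul(Mul(-3, 26), Add(-172, 18))) = Mul(Rational(-1, 2), Mul(-78, -154)) = Mul(Rational(-1, 2), 12012) = -6006)
Add(482961, z) = Add(482961, -6006) = 476955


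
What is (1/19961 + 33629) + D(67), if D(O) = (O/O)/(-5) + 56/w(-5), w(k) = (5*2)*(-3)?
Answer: 10068408259/299415 ≈ 33627.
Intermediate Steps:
w(k) = -30 (w(k) = 10*(-3) = -30)
D(O) = -31/15 (D(O) = (O/O)/(-5) + 56/(-30) = 1*(-1/5) + 56*(-1/30) = -1/5 - 28/15 = -31/15)
(1/19961 + 33629) + D(67) = (1/19961 + 33629) - 31/15 = 671268470/19961 - 31/15 = 10068408259/299415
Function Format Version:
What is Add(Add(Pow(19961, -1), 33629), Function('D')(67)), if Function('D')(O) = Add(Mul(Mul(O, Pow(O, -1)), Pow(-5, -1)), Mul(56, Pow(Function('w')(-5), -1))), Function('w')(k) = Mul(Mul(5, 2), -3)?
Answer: Rational(10068408259, 299415) ≈ 33627.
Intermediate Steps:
Function('w')(k) = -30 (Function('w')(k) = Mul(10, -3) = -30)
Function('D')(O) = Rational(-31, 15) (Function('D')(O) = Add(Mul(Mul(O, Pow(O, -1)), Pow(-5, -1)), Mul(56, Pow(-30, -1))) = Add(Mul(1, Rational(-1, 5)), Mul(56, Rational(-1, 30))) = Add(Rational(-1, 5), Rational(-28, 15)) = Rational(-31, 15))
Add(Add(Pow(19961, -1), 33629), Function('D')(67)) = Add(Add(Pow(19961, -1), 33629), Rational(-31, 15)) = Add(Add(Rational(1, 19961), 33629), Rational(-31, 15)) = Add(Rational(671268470, 19961), Rational(-31, 15)) = Rational(10068408259, 299415)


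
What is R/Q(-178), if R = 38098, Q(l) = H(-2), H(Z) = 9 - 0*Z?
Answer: 38098/9 ≈ 4233.1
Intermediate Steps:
H(Z) = 9 (H(Z) = 9 - 1*0 = 9 + 0 = 9)
Q(l) = 9
R/Q(-178) = 38098/9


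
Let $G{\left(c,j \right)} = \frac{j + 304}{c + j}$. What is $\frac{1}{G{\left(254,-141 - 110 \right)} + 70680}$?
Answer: $\frac{3}{212093} \approx 1.4145 \cdot 10^{-5}$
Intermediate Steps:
$G{\left(c,j \right)} = \frac{304 + j}{c + j}$
$\frac{1}{G{\left(254,-141 - 110 \right)} + 70680} = \frac{1}{\frac{304 - 251}{254 - 251} + 70680} = \frac{1}{\frac{1}{3} \cdot 53 + 70680} = \frac{1}{\frac{53}{3} + 70680} = \frac{1}{\frac{212093}{3}} = \frac{3}{212093}$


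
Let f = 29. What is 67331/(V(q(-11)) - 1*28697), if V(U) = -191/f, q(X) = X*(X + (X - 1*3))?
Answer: -1952599/832404 ≈ -2.3457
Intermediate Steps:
q(X) = X*(-3 + 2*X) (q(X) = X*(X + (X - 3)) = X*(X + (-3 + X)) = X*(-3 + 2*X))
V(U) = -191/29
67331/(V(q(-11)) - 1*28697) = 67331/(-191/29 - 1*28697) = 67331/(-191/29 - 28697) = 67331/(-832404/29) = 67331*(-29/832404) = -1952599/832404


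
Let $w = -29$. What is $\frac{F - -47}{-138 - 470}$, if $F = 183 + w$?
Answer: $- \frac{201}{608} \approx -0.33059$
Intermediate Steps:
$F = 154$ ($F = 183 - 29 = 154$)
$\frac{F - -47}{-138 - 470} = \frac{154 - -47}{-138 - 470} = \frac{154 + \left(-9 + 56\right)}{-608} = \left(154 + 47\right) \left(- \frac{1}{608}\right) = 201 \left(- \frac{1}{608}\right) = - \frac{201}{608}$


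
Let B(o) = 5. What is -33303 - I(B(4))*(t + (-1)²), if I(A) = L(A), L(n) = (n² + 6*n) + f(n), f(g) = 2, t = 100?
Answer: -39060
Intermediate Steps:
L(n) = 2 + n² + 6*n (L(n) = (n² + 6*n) + 2 = 2 + n² + 6*n)
I(A) = 2 + A² + 6*A
-33303 - I(B(4))*(t + (-1)²) = -33303 - (2 + 5² + 6*5)*(100 + (-1)²) = -33303 - (2 + 25 + 30)*(100 + 1) = -33303 - 57*101 = -33303 - 1*5757 = -33303 - 5757 = -39060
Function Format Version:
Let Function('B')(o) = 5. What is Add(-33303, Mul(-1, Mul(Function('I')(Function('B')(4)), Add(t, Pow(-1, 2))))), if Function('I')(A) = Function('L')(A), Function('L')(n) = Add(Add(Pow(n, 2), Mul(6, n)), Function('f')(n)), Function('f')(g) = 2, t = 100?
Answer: -39060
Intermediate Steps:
Function('L')(n) = Add(2, Pow(n, 2), Mul(6, n)) (Function('L')(n) = Add(Add(Pow(n, 2), Mul(6, n)), 2) = Add(2, Pow(n, 2), Mul(6, n)))
Function('I')(A) = Add(2, Pow(A, 2), Mul(6, A))
Add(-33303, Mul(-1, Mul(Function('I')(Function('B')(4)), Add(t, Pow(-1, 2))))) = Add(-33303, Mul(-1, Mul(Add(2, Pow(5, 2), Mul(6, 5)), Add(100, Pow(-1, 2))))) = Add(-33303, Mul(-1, Mul(Add(2, 25, 30), Add(100, 1)))) = Add(-33303, Mul(-1, Mul(57, 101))) = Add(-33303, Mul(-1, 5757)) = Add(-33303, -5757) = -39060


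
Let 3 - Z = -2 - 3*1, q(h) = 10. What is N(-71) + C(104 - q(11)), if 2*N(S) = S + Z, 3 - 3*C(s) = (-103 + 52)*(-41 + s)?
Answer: 1741/2 ≈ 870.50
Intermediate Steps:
Z = 8 (Z = 3 - (-2 - 3*1) = 3 - (-2 - 3) = 3 - 1*(-5) = 3 + 5 = 8)
C(s) = -696 + 17*s (C(s) = 1 - (-103 + 52)*(-41 + s)/3 = 1 - (-17)*(-41 + s) = 1 - (2091 - 51*s)/3 = 1 + (-697 + 17*s) = -696 + 17*s)
N(S) = 4 + S/2 (N(S) = (S + 8)/2 = (8 + S)/2 = 4 + S/2)
N(-71) + C(104 - q(11)) = (4 + (1/2)*(-71)) + (-696 + 17*(104 - 1*10)) = (4 - 71/2) + (-696 + 17*(104 - 10)) = -63/2 + (-696 + 17*94) = -63/2 + (-696 + 1598) = -63/2 + 902 = 1741/2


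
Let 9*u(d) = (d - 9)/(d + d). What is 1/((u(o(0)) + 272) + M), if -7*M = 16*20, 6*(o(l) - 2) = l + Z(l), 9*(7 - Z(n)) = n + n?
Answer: 2394/541483 ≈ 0.0044212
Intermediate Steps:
Z(n) = 7 - 2*n/9 (Z(n) = 7 - (n + n)/9 = 7 - 2*n/9)
o(l) = 19/6 + 7*l/54 (o(l) = 2 + (l + (7 - 2*l/9))/6 = 2 + (7 + 7*l/9)/6 = 2 + (7/6 + 7*l/54) = 19/6 + 7*l/54)
M = -320/7 (M = -16*20/7 = -⅐*320 = -320/7 ≈ -45.714)
u(d) = (-9 + d)/(18*d) (u(d) = ((d - 9)/(d + d))/9 = ((-9 + d)/((2*d)))/9 = ((-9 + d)*(1/(2*d)))/9 = ((-9 + d)/(2*d))/9 = (-9 + d)/(18*d))
1/((u(o(0)) + 272) + M) = 1/(((-9 + (19/6 + (7/54)*0))/(18*(19/6 + (7/54)*0)) + 272) - 320/7) = 1/(((-9 + (19/6 + 0))/(18*(19/6 + 0)) + 272) - 320/7) = 1/(((-9 + 19/6)/(18*(19/6)) + 272) - 320/7) = 1/(((1/18)*(6/19)*(-35/6) + 272) - 320/7) = 1/((-35/342 + 272) - 320/7) = 1/(92989/342 - 320/7) = 1/(541483/2394) = 2394/541483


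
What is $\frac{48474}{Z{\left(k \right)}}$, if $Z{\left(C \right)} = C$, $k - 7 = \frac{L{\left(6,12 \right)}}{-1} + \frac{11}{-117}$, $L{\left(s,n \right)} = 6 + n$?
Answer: $- \frac{2835729}{649} \approx -4369.4$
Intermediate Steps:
$k = - \frac{1298}{117}$ ($k = 7 + \left(\frac{6 + 12}{-1} + \frac{11}{-117}\right) = 7 + \left(18 \left(-1\right) + 11 \left(- \frac{1}{117}\right)\right) = 7 - \frac{2117}{117} = - \frac{1298}{117} \approx -11.094$)
$\frac{48474}{Z{\left(k \right)}} = \frac{48474}{- \frac{1298}{117}} = 48474 \left(- \frac{117}{1298}\right) = - \frac{2835729}{649}$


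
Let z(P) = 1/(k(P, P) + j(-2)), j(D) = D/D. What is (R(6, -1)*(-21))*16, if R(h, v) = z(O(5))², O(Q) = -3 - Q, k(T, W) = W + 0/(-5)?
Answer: -48/7 ≈ -6.8571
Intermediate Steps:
k(T, W) = W (k(T, W) = W + 0*(-⅕) = W + 0 = W)
j(D) = 1
z(P) = 1/(1 + P) (z(P) = 1/(P + 1) = 1/(1 + P))
R(h, v) = 1/49 (R(h, v) = (1/(1 + (-3 - 1*5)))² = (1/(1 + (-3 - 5)))² = (1/(1 - 8))² = (1/(-7))² = (-⅐)² = 1/49)
(R(6, -1)*(-21))*16 = ((1/49)*(-21))*16 = -3/7*16 = -48/7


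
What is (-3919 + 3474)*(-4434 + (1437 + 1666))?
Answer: 592295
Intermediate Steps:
(-3919 + 3474)*(-4434 + (1437 + 1666)) = -445*(-4434 + 3103) = -445*(-1331) = 592295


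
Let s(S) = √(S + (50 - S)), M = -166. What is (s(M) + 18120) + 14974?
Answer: 33094 + 5*√2 ≈ 33101.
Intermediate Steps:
s(S) = 5*√2 (s(S) = √50 = 5*√2)
(s(M) + 18120) + 14974 = (5*√2 + 18120) + 14974 = (18120 + 5*√2) + 14974 = 33094 + 5*√2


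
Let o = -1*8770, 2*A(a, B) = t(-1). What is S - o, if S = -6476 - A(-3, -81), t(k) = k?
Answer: 4589/2 ≈ 2294.5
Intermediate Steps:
A(a, B) = -1/2 (A(a, B) = (1/2)*(-1) = -1/2)
S = -12951/2 (S = -6476 - 1*(-1/2) = -6476 + 1/2 = -12951/2 ≈ -6475.5)
o = -8770
S - o = -12951/2 - 1*(-8770) = -12951/2 + 8770 = 4589/2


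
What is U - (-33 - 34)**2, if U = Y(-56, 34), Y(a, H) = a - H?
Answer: -4579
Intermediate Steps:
U = -90 (U = -56 - 1*34 = -56 - 34 = -90)
U - (-33 - 34)**2 = -90 - (-33 - 34)**2 = -90 - 1*(-67)**2 = -90 - 1*4489 = -90 - 4489 = -4579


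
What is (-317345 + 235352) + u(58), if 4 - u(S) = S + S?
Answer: -82105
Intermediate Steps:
u(S) = 4 - 2*S (u(S) = 4 - (S + S) = 4 - 2*S)
(-317345 + 235352) + u(58) = (-317345 + 235352) + (4 - 2*58) = -81993 + (4 - 116) = -81993 - 112 = -82105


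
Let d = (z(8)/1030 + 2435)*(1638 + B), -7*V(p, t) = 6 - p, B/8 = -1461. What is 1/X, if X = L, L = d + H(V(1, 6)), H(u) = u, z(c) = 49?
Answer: -721/17644476980 ≈ -4.0863e-8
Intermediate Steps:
B = -11688 (B = 8*(-1461) = -11688)
V(p, t) = -6/7 + p/7 (V(p, t) = -(6 - p)/7 = -6/7 + p/7)
d = -2520639495/103 (d = (49/1030 + 2435)*(1638 - 11688) = (49*(1/1030) + 2435)*(-10050) = (49/1030 + 2435)*(-10050) = (2508099/1030)*(-10050) = -2520639495/103 ≈ -2.4472e+7)
L = -17644476980/721 (L = -2520639495/103 + (-6/7 + (1/7)*1) = -2520639495/103 + (-6/7 + 1/7) = -2520639495/103 - 5/7 = -17644476980/721 ≈ -2.4472e+7)
X = -17644476980/721 ≈ -2.4472e+7
1/X = 1/(-17644476980/721) = -721/17644476980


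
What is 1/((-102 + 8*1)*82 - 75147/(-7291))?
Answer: -7291/56123881 ≈ -0.00012991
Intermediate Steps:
1/((-102 + 8*1)*82 - 75147/(-7291)) = 1/((-102 + 8)*82 - 75147*(-1/7291)) = 1/(-94*82 + 75147/7291) = 1/(-7708 + 75147/7291) = 1/(-56123881/7291) = -7291/56123881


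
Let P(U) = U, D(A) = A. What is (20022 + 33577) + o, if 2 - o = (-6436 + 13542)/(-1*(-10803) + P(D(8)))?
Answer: 30498595/569 ≈ 53600.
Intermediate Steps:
o = 764/569 (o = 2 - (-6436 + 13542)/(-1*(-10803) + 8) = 2 - 7106/(10803 + 8) = 2 - 7106/10811 = 2 - 1*374/569 = 2 - 374/569 = 764/569 ≈ 1.3427)
(20022 + 33577) + o = (20022 + 33577) + 764/569 = 53599 + 764/569 = 30498595/569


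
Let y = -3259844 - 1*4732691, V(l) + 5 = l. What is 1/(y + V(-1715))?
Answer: -1/7994255 ≈ -1.2509e-7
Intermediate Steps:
V(l) = -5 + l
y = -7992535 (y = -3259844 - 4732691 = -7992535)
1/(y + V(-1715)) = 1/(-7992535 + (-5 - 1715)) = 1/(-7992535 - 1720) = 1/(-7994255) = -1/7994255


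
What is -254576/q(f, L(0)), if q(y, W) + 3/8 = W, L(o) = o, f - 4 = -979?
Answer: 2036608/3 ≈ 6.7887e+5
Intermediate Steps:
f = -975 (f = 4 - 979 = -975)
q(y, W) = -3/8 + W
-254576/q(f, L(0)) = -254576/(-3/8 + 0) = -254576/(-3/8) = -254576*(-8/3) = 2036608/3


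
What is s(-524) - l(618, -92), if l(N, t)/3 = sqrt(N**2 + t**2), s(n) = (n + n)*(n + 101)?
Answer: 443304 - 6*sqrt(97597) ≈ 4.4143e+5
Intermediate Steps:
s(n) = 2*n*(101 + n) (s(n) = (2*n)*(101 + n) = 2*n*(101 + n))
l(N, t) = 3*sqrt(N**2 + t**2)
s(-524) - l(618, -92) = 2*(-524)*(101 - 524) - 3*sqrt(618**2 + (-92)**2) = 2*(-524)*(-423) - 3*sqrt(381924 + 8464) = 443304 - 3*sqrt(390388) = 443304 - 3*2*sqrt(97597) = 443304 - 6*sqrt(97597)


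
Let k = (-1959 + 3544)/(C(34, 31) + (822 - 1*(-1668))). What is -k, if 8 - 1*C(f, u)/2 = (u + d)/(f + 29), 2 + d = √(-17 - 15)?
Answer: -437753225/691865348 - 11095*I*√2/345932674 ≈ -0.63271 - 4.5358e-5*I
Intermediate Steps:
d = -2 + 4*I*√2 (d = -2 + √(-17 - 15) = -2 + √(-32) = -2 + 4*I*√2 ≈ -2.0 + 5.6569*I)
C(f, u) = 16 - 2*(-2 + u + 4*I*√2)/(29 + f) (C(f, u) = 16 - 2*(u + (-2 + 4*I*√2))/(f + 29) = 16 - 2*(-2 + u + 4*I*√2)/(29 + f))
k = 1585/(157820/63 - 8*I*√2/63) (k = (-1959 + 3544)/(2*(234 - 1*31 + 8*34 - 4*I*√2)/(29 + 34) + (822 - 1*(-1668))) = 1585/(2*(234 - 31 + 272 - 4*I*√2)/63 + (822 + 1668)) = 1585/(2*(1/63)*(475 - 4*I*√2) + 2490) = 1585/((950/63 - 8*I*√2/63) + 2490) = 1585/(157820/63 - 8*I*√2/63) ≈ 0.63271 + 4.5358e-5*I)
-k = -(437753225/691865348 + 11095*I*√2/345932674) = -437753225/691865348 - 11095*I*√2/345932674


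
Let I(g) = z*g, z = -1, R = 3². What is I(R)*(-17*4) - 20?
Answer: 592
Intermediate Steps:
R = 9
I(g) = -g
I(R)*(-17*4) - 20 = (-1*9)*(-17*4) - 20 = -9*(-68) - 20 = 612 - 20 = 592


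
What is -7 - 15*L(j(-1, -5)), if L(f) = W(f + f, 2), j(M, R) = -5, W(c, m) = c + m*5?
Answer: -7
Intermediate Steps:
W(c, m) = c + 5*m
L(f) = 10 + 2*f (L(f) = (f + f) + 5*2 = 2*f + 10 = 10 + 2*f)
-7 - 15*L(j(-1, -5)) = -7 - 15*(10 + 2*(-5)) = -7 - 15*(10 - 10) = -7 - 15*0 = -7 + 0 = -7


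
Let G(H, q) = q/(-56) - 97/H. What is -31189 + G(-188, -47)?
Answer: -82085881/2632 ≈ -31188.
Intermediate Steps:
G(H, q) = -97/H - q/56 (G(H, q) = q*(-1/56) - 97/H = -q/56 - 97/H = -97/H - q/56)
-31189 + G(-188, -47) = -31189 + (-97/(-188) - 1/56*(-47)) = -31189 + (-97*(-1/188) + 47/56) = -31189 + (97/188 + 47/56) = -31189 + 3567/2632 = -82085881/2632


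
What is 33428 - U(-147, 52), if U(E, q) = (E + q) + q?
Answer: 33471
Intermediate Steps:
U(E, q) = E + 2*q
33428 - U(-147, 52) = 33428 - (-147 + 2*52) = 33428 - (-147 + 104) = 33428 - 1*(-43) = 33428 + 43 = 33471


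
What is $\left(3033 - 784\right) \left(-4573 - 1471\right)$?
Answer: $-13592956$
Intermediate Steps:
$\left(3033 - 784\right) \left(-4573 - 1471\right) = 2249 \left(-6044\right) = -13592956$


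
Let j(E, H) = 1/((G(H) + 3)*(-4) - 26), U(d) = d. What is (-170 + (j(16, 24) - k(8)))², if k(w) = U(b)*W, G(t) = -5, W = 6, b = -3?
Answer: 7491169/324 ≈ 23121.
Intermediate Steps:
k(w) = -18 (k(w) = -3*6 = -18)
j(E, H) = -1/18 (j(E, H) = 1/((-5 + 3)*(-4) - 26) = 1/(-2*(-4) - 26) = 1/(8 - 26) = 1/(-18) = -1/18)
(-170 + (j(16, 24) - k(8)))² = (-170 + (-1/18 - 1*(-18)))² = (-170 + (-1/18 + 18))² = (-170 + 323/18)² = (-2737/18)² = 7491169/324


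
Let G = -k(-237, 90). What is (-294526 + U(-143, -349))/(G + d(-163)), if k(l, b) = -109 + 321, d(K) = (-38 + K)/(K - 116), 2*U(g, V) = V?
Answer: 54814293/39298 ≈ 1394.8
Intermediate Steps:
U(g, V) = V/2
d(K) = (-38 + K)/(-116 + K)
k(l, b) = 212
G = -212 (G = -1*212 = -212)
(-294526 + U(-143, -349))/(G + d(-163)) = (-294526 + (1/2)*(-349))/(-212 + (-38 - 163)/(-116 - 163)) = (-294526 - 349/2)/(-212 - 201/(-279)) = -589401/(2*(-212 - 1/279*(-201))) = -589401/(2*(-212 + 67/93)) = -589401/(2*(-19649/93)) = -589401/2*(-93/19649) = 54814293/39298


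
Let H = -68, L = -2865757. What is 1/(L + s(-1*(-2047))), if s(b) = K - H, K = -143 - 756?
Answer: -1/2866588 ≈ -3.4885e-7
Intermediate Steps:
K = -899
s(b) = -831 (s(b) = -899 - 1*(-68) = -899 + 68 = -831)
1/(L + s(-1*(-2047))) = 1/(-2865757 - 831) = 1/(-2866588) = -1/2866588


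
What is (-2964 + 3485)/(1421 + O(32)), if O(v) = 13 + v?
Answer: 521/1466 ≈ 0.35539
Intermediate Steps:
(-2964 + 3485)/(1421 + O(32)) = (-2964 + 3485)/(1421 + (13 + 32)) = 521/(1421 + 45) = 521/1466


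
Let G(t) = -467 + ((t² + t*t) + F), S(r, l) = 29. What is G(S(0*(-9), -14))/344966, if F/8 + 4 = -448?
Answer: -2401/344966 ≈ -0.0069601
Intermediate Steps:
F = -3616 (F = -32 + 8*(-448) = -32 - 3584 = -3616)
G(t) = -4083 + 2*t² (G(t) = -467 + ((t² + t*t) - 3616) = -467 + ((t² + t²) - 3616) = -467 + (2*t² - 3616) = -467 + (-3616 + 2*t²) = -4083 + 2*t²)
G(S(0*(-9), -14))/344966 = (-4083 + 2*29²)/344966 = (-4083 + 2*841)*(1/344966) = (-4083 + 1682)*(1/344966) = -2401*1/344966 = -2401/344966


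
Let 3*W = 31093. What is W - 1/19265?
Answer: 599006642/57795 ≈ 10364.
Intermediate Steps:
W = 31093/3 (W = (⅓)*31093 = 31093/3 ≈ 10364.)
W - 1/19265 = 31093/3 - 1/19265 = 599006642/57795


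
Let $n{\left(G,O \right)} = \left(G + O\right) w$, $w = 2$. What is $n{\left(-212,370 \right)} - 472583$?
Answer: $-472267$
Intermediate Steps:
$n{\left(G,O \right)} = 2 G + 2 O$ ($n{\left(G,O \right)} = \left(G + O\right) 2 = 2 G + 2 O$)
$n{\left(-212,370 \right)} - 472583 = \left(2 \left(-212\right) + 2 \cdot 370\right) - 472583 = \left(-424 + 740\right) - 472583 = 316 - 472583 = -472267$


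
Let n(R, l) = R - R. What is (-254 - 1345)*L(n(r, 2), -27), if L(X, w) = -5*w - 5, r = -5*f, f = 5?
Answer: -207870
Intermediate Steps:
r = -25 (r = -5*5 = -25)
n(R, l) = 0
L(X, w) = -5 - 5*w
(-254 - 1345)*L(n(r, 2), -27) = (-254 - 1345)*(-5 - 5*(-27)) = -1599*(-5 + 135) = -1599*130 = -207870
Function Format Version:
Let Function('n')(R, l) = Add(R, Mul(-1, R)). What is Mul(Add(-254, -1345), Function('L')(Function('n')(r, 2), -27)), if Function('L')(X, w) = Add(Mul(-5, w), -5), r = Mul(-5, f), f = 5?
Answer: -207870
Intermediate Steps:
r = -25 (r = Mul(-5, 5) = -25)
Function('n')(R, l) = 0
Function('L')(X, w) = Add(-5, Mul(-5, w))
Mul(Add(-254, -1345), Function('L')(Function('n')(r, 2), -27)) = Mul(Add(-254, -1345), Add(-5, Mul(-5, -27))) = Mul(-1599, Add(-5, 135)) = Mul(-1599, 130) = -207870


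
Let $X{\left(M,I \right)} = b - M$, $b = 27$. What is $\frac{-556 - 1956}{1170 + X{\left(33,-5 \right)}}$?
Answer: $- \frac{628}{291} \approx -2.1581$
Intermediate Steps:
$X{\left(M,I \right)} = 27 - M$
$\frac{-556 - 1956}{1170 + X{\left(33,-5 \right)}} = \frac{-556 - 1956}{1170 + \left(27 - 33\right)} = - \frac{2512}{1170 + \left(27 - 33\right)} = - \frac{2512}{1170 - 6} = - \frac{2512}{1164} = \left(-2512\right) \frac{1}{1164} = - \frac{628}{291}$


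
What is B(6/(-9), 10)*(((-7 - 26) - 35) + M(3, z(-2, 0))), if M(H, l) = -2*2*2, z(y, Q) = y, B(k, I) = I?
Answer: -760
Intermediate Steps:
M(H, l) = -8 (M(H, l) = -4*2 = -8)
B(6/(-9), 10)*(((-7 - 26) - 35) + M(3, z(-2, 0))) = 10*(((-7 - 26) - 35) - 8) = 10*((-33 - 35) - 8) = 10*(-68 - 8) = 10*(-76) = -760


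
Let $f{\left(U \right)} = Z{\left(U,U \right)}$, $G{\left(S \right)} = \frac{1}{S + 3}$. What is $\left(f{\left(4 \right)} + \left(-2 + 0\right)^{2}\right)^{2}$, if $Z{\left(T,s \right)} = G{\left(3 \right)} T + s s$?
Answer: $\frac{3844}{9} \approx 427.11$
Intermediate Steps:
$G{\left(S \right)} = \frac{1}{3 + S}$
$Z{\left(T,s \right)} = s^{2} + \frac{T}{6}$ ($Z{\left(T,s \right)} = \frac{T}{3 + 3} + s s = \frac{T}{6} + s^{2} = s^{2} + \frac{T}{6}$)
$f{\left(U \right)} = U^{2} + \frac{U}{6}$
$\left(f{\left(4 \right)} + \left(-2 + 0\right)^{2}\right)^{2} = \left(4 \left(\frac{1}{6} + 4\right) + \left(-2 + 0\right)^{2}\right)^{2} = \left(4 \cdot \frac{25}{6} + \left(-2\right)^{2}\right)^{2} = \left(\frac{50}{3} + 4\right)^{2} = \left(\frac{62}{3}\right)^{2} = \frac{3844}{9}$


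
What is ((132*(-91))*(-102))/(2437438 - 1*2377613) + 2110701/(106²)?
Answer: 140039304189/672193700 ≈ 208.33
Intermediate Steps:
((132*(-91))*(-102))/(2437438 - 1*2377613) + 2110701/(106²) = (-12012*(-102))/(2437438 - 2377613) + 2110701/11236 = 1225224/59825 + 2110701*(1/11236) = 1225224*(1/59825) + 2110701/11236 = 1225224/59825 + 2110701/11236 = 140039304189/672193700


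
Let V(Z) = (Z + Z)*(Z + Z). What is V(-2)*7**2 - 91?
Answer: 693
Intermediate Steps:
V(Z) = 4*Z**2 (V(Z) = (2*Z)*(2*Z) = 4*Z**2)
V(-2)*7**2 - 91 = (4*(-2)**2)*7**2 - 91 = (4*4)*49 - 91 = 16*49 - 91 = 784 - 91 = 693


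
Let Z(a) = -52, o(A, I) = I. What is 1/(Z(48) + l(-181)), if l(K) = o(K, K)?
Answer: -1/233 ≈ -0.0042918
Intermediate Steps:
l(K) = K
1/(Z(48) + l(-181)) = 1/(-52 - 181) = 1/(-233) = -1/233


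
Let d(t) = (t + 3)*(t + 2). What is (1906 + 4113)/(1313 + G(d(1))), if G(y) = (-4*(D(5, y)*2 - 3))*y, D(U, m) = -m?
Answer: 6019/2609 ≈ 2.3070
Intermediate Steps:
d(t) = (2 + t)*(3 + t) (d(t) = (3 + t)*(2 + t) = (2 + t)*(3 + t))
G(y) = y*(12 + 8*y) (G(y) = (-4*(-y*2 - 3))*y = (-4*(-2*y - 3))*y = (-4*(-3 - 2*y))*y = (12 + 8*y)*y = y*(12 + 8*y))
(1906 + 4113)/(1313 + G(d(1))) = (1906 + 4113)/(1313 + 4*(6 + 1**2 + 5*1)*(3 + 2*(6 + 1**2 + 5*1))) = 6019/(1313 + 4*(6 + 1 + 5)*(3 + 2*(6 + 1 + 5))) = 6019/(1313 + 4*12*(3 + 2*12)) = 6019/(1313 + 4*12*(3 + 24)) = 6019/(1313 + 4*12*27) = 6019/(1313 + 1296) = 6019/2609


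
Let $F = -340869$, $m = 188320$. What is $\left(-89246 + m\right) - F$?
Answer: $439943$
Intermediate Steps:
$\left(-89246 + m\right) - F = \left(-89246 + 188320\right) - -340869 = 99074 + 340869 = 439943$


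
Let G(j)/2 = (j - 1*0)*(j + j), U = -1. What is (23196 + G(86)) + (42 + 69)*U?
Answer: 52669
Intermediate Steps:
G(j) = 4*j**2 (G(j) = 2*((j - 1*0)*(j + j)) = 2*((j + 0)*(2*j)) = 2*(j*(2*j)) = 2*(2*j**2) = 4*j**2)
(23196 + G(86)) + (42 + 69)*U = (23196 + 4*86**2) + (42 + 69)*(-1) = (23196 + 4*7396) + 111*(-1) = (23196 + 29584) - 111 = 52780 - 111 = 52669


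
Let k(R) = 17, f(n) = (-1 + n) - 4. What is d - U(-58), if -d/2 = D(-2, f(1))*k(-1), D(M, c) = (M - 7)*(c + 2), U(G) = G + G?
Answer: -496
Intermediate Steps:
U(G) = 2*G
f(n) = -5 + n
D(M, c) = (-7 + M)*(2 + c)
d = -612 (d = -2*(-14 - 7*(-5 + 1) + 2*(-2) - 2*(-5 + 1))*17 = -2*(-14 - 7*(-4) - 4 - 2*(-4))*17 = -2*(-14 + 28 - 4 + 8)*17 = -36*17 = -2*306 = -612)
d - U(-58) = -612 - 2*(-58) = -612 - 1*(-116) = -612 + 116 = -496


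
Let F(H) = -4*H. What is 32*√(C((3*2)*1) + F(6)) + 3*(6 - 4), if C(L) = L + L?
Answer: 6 + 64*I*√3 ≈ 6.0 + 110.85*I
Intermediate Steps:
C(L) = 2*L
32*√(C((3*2)*1) + F(6)) + 3*(6 - 4) = 32*√(2*((3*2)*1) - 4*6) + 3*(6 - 4) = 32*√(2*(6*1) - 24) + 3*2 = 32*√(2*6 - 24) + 6 = 32*√(12 - 24) + 6 = 32*√(-12) + 6 = 32*(2*I*√3) + 6 = 64*I*√3 + 6 = 6 + 64*I*√3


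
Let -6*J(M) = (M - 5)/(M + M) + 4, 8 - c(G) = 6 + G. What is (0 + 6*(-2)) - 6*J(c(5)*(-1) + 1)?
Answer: -65/8 ≈ -8.1250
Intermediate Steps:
c(G) = 2 - G (c(G) = 8 - (6 + G) = 8 + (-6 - G) = 2 - G)
J(M) = -2/3 - (-5 + M)/(12*M) (J(M) = -((M - 5)/(M + M) + 4)/6 = -((-5 + M)/((2*M)) + 4)/6 = -((-5 + M)*(1/(2*M)) + 4)/6 = -((-5 + M)/(2*M) + 4)/6 = -(4 + (-5 + M)/(2*M))/6 = -2/3 - (-5 + M)/(12*M))
(0 + 6*(-2)) - 6*J(c(5)*(-1) + 1) = (0 + 6*(-2)) - (5 - 9*((2 - 1*5)*(-1) + 1))/(2*((2 - 1*5)*(-1) + 1)) = (0 - 12) - (5 - 9*((2 - 5)*(-1) + 1))/(2*((2 - 5)*(-1) + 1)) = -12 - (5 - 9*(-3*(-1) + 1))/(2*(-3*(-1) + 1)) = -12 - (5 - 9*(3 + 1))/(2*(3 + 1)) = -12 - (5 - 9*4)/(2*4) = -12 - (5 - 36)/(2*4) = -12 - (-31)/(2*4) = -12 - 6*(-31/48) = -12 + 31/8 = -65/8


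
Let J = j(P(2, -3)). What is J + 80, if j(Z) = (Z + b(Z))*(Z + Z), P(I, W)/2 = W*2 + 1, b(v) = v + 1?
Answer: 460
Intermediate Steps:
b(v) = 1 + v
P(I, W) = 2 + 4*W (P(I, W) = 2*(W*2 + 1) = 2*(2*W + 1) = 2*(1 + 2*W) = 2 + 4*W)
j(Z) = 2*Z*(1 + 2*Z) (j(Z) = (Z + (1 + Z))*(Z + Z) = (1 + 2*Z)*(2*Z) = 2*Z*(1 + 2*Z))
J = 380 (J = 2*(2 + 4*(-3))*(1 + 2*(2 + 4*(-3))) = 2*(2 - 12)*(1 + 2*(2 - 12)) = 2*(-10)*(1 + 2*(-10)) = 2*(-10)*(1 - 20) = 2*(-10)*(-19) = 380)
J + 80 = 380 + 80 = 460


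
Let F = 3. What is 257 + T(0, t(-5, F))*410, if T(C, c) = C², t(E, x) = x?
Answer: 257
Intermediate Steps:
257 + T(0, t(-5, F))*410 = 257 + 0²*410 = 257 + 0*410 = 257 + 0 = 257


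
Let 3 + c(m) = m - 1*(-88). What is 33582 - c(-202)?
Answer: 33699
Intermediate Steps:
c(m) = 85 + m (c(m) = -3 + (m - 1*(-88)) = -3 + (m + 88) = -3 + (88 + m) = 85 + m)
33582 - c(-202) = 33582 - (85 - 202) = 33582 - 1*(-117) = 33582 + 117 = 33699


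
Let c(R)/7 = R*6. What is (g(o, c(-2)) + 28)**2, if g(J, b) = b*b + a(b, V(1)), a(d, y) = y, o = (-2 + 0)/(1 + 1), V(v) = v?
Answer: 50197225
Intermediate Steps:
o = -1 (o = -2/2 = -2*1/2 = -1)
c(R) = 42*R (c(R) = 7*(R*6) = 7*(6*R) = 42*R)
g(J, b) = 1 + b**2 (g(J, b) = b*b + 1 = b**2 + 1 = 1 + b**2)
(g(o, c(-2)) + 28)**2 = ((1 + (42*(-2))**2) + 28)**2 = ((1 + (-84)**2) + 28)**2 = ((1 + 7056) + 28)**2 = (7057 + 28)**2 = 7085**2 = 50197225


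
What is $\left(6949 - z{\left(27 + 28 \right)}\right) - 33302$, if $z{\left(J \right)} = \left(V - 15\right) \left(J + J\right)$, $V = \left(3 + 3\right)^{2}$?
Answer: $-28663$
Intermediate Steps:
$V = 36$ ($V = 6^{2} = 36$)
$z{\left(J \right)} = 42 J$ ($z{\left(J \right)} = \left(36 - 15\right) \left(J + J\right) = 21 \cdot 2 J = 42 J$)
$\left(6949 - z{\left(27 + 28 \right)}\right) - 33302 = \left(6949 - 42 \left(27 + 28\right)\right) - 33302 = \left(6949 - 42 \cdot 55\right) - 33302 = \left(6949 - 2310\right) - 33302 = 4639 - 33302 = -28663$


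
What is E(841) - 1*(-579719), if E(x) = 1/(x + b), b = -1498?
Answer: 380875382/657 ≈ 5.7972e+5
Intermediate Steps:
E(x) = 1/(-1498 + x) (E(x) = 1/(x - 1498) = 1/(-1498 + x))
E(841) - 1*(-579719) = 1/(-1498 + 841) - 1*(-579719) = 1/(-657) + 579719 = -1/657 + 579719 = 380875382/657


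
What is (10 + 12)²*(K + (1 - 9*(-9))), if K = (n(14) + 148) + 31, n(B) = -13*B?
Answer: 38236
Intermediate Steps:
K = -3 (K = (-13*14 + 148) + 31 = (-182 + 148) + 31 = -34 + 31 = -3)
(10 + 12)²*(K + (1 - 9*(-9))) = (10 + 12)²*(-3 + (1 - 9*(-9))) = 22²*(-3 + (1 + 81)) = 484*(-3 + 82) = 484*79 = 38236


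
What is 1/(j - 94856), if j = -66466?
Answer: -1/161322 ≈ -6.1988e-6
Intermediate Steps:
1/(j - 94856) = 1/(-66466 - 94856) = 1/(-161322) = -1/161322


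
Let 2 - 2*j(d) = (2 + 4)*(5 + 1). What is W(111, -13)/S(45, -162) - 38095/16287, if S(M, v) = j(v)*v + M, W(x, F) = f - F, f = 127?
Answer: -34782575/15195771 ≈ -2.2890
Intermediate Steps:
W(x, F) = 127 - F
j(d) = -17 (j(d) = 1 - (2 + 4)*(5 + 1)/2 = 1 - 3*6 = 1 - ½*36 = 1 - 18 = -17)
S(M, v) = M - 17*v (S(M, v) = -17*v + M = M - 17*v)
W(111, -13)/S(45, -162) - 38095/16287 = (127 - 1*(-13))/(45 - 17*(-162)) - 38095/16287 = (127 + 13)/(45 + 2754) - 38095*1/16287 = 140/2799 - 38095/16287 = -34782575/15195771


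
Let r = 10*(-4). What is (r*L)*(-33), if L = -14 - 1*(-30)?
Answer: 21120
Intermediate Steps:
L = 16 (L = -14 + 30 = 16)
r = -40
(r*L)*(-33) = -40*16*(-33) = -640*(-33) = 21120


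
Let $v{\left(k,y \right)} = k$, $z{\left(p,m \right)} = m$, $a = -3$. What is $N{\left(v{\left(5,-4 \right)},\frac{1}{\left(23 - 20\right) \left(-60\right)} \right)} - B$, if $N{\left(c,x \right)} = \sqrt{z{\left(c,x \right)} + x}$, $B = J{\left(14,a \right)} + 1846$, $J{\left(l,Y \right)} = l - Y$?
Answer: $-1863 + \frac{i \sqrt{10}}{30} \approx -1863.0 + 0.10541 i$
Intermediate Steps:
$B = 1863$ ($B = \left(14 - -3\right) + 1846 = \left(14 + 3\right) + 1846 = 17 + 1846 = 1863$)
$N{\left(c,x \right)} = \sqrt{2} \sqrt{x}$ ($N{\left(c,x \right)} = \sqrt{x + x} = \sqrt{2 x} = \sqrt{2} \sqrt{x}$)
$N{\left(v{\left(5,-4 \right)},\frac{1}{\left(23 - 20\right) \left(-60\right)} \right)} - B = \sqrt{2} \sqrt{\frac{1}{\left(23 - 20\right) \left(-60\right)}} - 1863 = \sqrt{2} \sqrt{\frac{1}{3} \left(- \frac{1}{60}\right)} - 1863 = \sqrt{2} \sqrt{- \frac{1}{180}} - 1863 = \sqrt{2} \frac{i \sqrt{5}}{30} - 1863 = \frac{i \sqrt{10}}{30} - 1863 = -1863 + \frac{i \sqrt{10}}{30}$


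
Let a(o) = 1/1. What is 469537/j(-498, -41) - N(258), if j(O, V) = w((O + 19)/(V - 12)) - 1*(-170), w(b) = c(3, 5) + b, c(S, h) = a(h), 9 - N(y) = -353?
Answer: 21431257/9542 ≈ 2246.0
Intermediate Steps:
a(o) = 1
N(y) = 362 (N(y) = 9 - 1*(-353) = 9 + 353 = 362)
c(S, h) = 1
w(b) = 1 + b
j(O, V) = 171 + (19 + O)/(-12 + V) (j(O, V) = (1 + (O + 19)/(V - 12)) - 1*(-170) = (1 + (19 + O)/(-12 + V)) + 170 = 171 + (19 + O)/(-12 + V))
469537/j(-498, -41) - N(258) = 469537/(((-2033 - 498 + 171*(-41))/(-12 - 41))) - 1*362 = 469537/(((-2033 - 498 - 7011)/(-53))) - 362 = 469537/((-1/53*(-9542))) - 362 = 469537/(9542/53) - 362 = 469537*(53/9542) - 362 = 24885461/9542 - 362 = 21431257/9542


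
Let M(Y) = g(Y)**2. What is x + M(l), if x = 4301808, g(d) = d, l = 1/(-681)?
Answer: 1995010779889/463761 ≈ 4.3018e+6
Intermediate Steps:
l = -1/681 ≈ -0.0014684
M(Y) = Y**2
x + M(l) = 4301808 + (-1/681)**2 = 4301808 + 1/463761 = 1995010779889/463761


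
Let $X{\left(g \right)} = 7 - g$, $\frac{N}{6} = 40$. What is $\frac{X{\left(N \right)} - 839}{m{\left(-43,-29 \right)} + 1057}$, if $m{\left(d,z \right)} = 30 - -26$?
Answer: $- \frac{1072}{1113} \approx -0.96316$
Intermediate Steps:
$N = 240$ ($N = 6 \cdot 40 = 240$)
$m{\left(d,z \right)} = 56$ ($m{\left(d,z \right)} = 30 + 26 = 56$)
$\frac{X{\left(N \right)} - 839}{m{\left(-43,-29 \right)} + 1057} = \frac{\left(7 - 240\right) - 839}{56 + 1057} = \frac{\left(7 - 240\right) - 839}{1113} = \left(-233 - 839\right) \frac{1}{1113} = \left(-1072\right) \frac{1}{1113} = - \frac{1072}{1113}$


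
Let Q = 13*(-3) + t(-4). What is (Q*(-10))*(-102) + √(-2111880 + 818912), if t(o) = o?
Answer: -43860 + 2*I*√323242 ≈ -43860.0 + 1137.1*I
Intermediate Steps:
Q = -43 (Q = 13*(-3) - 4 = -39 - 4 = -43)
(Q*(-10))*(-102) + √(-2111880 + 818912) = -43*(-10)*(-102) + √(-2111880 + 818912) = 430*(-102) + √(-1292968) = -43860 + 2*I*√323242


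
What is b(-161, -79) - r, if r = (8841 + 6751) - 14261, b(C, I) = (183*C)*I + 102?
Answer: 2326348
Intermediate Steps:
b(C, I) = 102 + 183*C*I (b(C, I) = 183*C*I + 102 = 102 + 183*C*I)
r = 1331 (r = 15592 - 14261 = 1331)
b(-161, -79) - r = (102 + 183*(-161)*(-79)) - 1*1331 = (102 + 2327577) - 1331 = 2327679 - 1331 = 2326348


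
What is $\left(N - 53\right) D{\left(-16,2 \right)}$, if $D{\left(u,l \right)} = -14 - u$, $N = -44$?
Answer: $-194$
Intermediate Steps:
$\left(N - 53\right) D{\left(-16,2 \right)} = \left(-44 - 53\right) \left(-14 - -16\right) = - 97 \left(-14 + 16\right) = \left(-97\right) 2 = -194$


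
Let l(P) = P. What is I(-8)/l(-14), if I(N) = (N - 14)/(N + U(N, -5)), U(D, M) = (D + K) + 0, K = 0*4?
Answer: -11/112 ≈ -0.098214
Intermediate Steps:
K = 0
U(D, M) = D (U(D, M) = (D + 0) + 0 = D + 0 = D)
I(N) = (-14 + N)/(2*N) (I(N) = (N - 14)/(N + N) = (-14 + N)/((2*N)) = (-14 + N)*(1/(2*N)) = (-14 + N)/(2*N))
I(-8)/l(-14) = ((½)*(-14 - 8)/(-8))/(-14) = ((½)*(-⅛)*(-22))*(-1/14) = (11/8)*(-1/14) = -11/112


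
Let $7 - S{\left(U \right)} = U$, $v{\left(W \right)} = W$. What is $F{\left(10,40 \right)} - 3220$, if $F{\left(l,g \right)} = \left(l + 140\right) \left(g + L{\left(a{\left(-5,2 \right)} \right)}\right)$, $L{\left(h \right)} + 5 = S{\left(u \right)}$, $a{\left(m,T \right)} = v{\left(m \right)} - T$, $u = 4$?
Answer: $2480$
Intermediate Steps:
$S{\left(U \right)} = 7 - U$
$a{\left(m,T \right)} = m - T$
$L{\left(h \right)} = -2$ ($L{\left(h \right)} = -5 + \left(7 - 4\right) = -5 + 3 = -2$)
$F{\left(l,g \right)} = \left(-2 + g\right) \left(140 + l\right)$ ($F{\left(l,g \right)} = \left(l + 140\right) \left(g - 2\right) = \left(140 + l\right) \left(-2 + g\right) = \left(-2 + g\right) \left(140 + l\right)$)
$F{\left(10,40 \right)} - 3220 = \left(-280 - 20 + 140 \cdot 40 + 40 \cdot 10\right) - 3220 = \left(-280 - 20 + 5600 + 400\right) - 3220 = 5700 - 3220 = 2480$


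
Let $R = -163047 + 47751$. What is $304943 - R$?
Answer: $420239$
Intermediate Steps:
$R = -115296$
$304943 - R = 304943 - -115296 = 304943 + 115296 = 420239$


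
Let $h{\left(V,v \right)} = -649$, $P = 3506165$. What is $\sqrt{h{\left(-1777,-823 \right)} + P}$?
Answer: $2 \sqrt{876379} \approx 1872.3$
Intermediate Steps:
$\sqrt{h{\left(-1777,-823 \right)} + P} = \sqrt{-649 + 3506165} = \sqrt{3505516} = 2 \sqrt{876379}$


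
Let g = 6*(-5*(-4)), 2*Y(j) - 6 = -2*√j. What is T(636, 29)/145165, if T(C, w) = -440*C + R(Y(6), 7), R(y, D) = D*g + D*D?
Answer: -278951/145165 ≈ -1.9216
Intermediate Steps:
Y(j) = 3 - √j (Y(j) = 3 + (-2*√j)/2 = 3 - √j)
g = 120 (g = 6*20 = 120)
R(y, D) = D² + 120*D (R(y, D) = D*120 + D*D = 120*D + D² = D² + 120*D)
T(C, w) = 889 - 440*C (T(C, w) = -440*C + 7*(120 + 7) = -440*C + 7*127 = -440*C + 889 = 889 - 440*C)
T(636, 29)/145165 = (889 - 440*636)/145165 = (889 - 279840)*(1/145165) = -278951*1/145165 = -278951/145165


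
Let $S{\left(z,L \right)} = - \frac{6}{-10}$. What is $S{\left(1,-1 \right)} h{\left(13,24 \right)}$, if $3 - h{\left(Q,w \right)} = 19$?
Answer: $- \frac{48}{5} \approx -9.6$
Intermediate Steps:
$h{\left(Q,w \right)} = -16$ ($h{\left(Q,w \right)} = 3 - 19 = -16$)
$S{\left(z,L \right)} = \frac{3}{5}$ ($S{\left(z,L \right)} = \left(-6\right) \left(- \frac{1}{10}\right) = \frac{3}{5}$)
$S{\left(1,-1 \right)} h{\left(13,24 \right)} = \frac{3}{5} \left(-16\right) = - \frac{48}{5}$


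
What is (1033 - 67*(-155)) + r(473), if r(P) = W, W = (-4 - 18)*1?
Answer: 11396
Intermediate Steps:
W = -22 (W = -22*1 = -22)
r(P) = -22
(1033 - 67*(-155)) + r(473) = (1033 - 67*(-155)) - 22 = (1033 + 10385) - 22 = 11418 - 22 = 11396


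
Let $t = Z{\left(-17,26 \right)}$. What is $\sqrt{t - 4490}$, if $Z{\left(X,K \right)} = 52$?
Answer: $i \sqrt{4438} \approx 66.618 i$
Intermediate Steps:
$t = 52$
$\sqrt{t - 4490} = \sqrt{52 - 4490} = \sqrt{-4438} = i \sqrt{4438}$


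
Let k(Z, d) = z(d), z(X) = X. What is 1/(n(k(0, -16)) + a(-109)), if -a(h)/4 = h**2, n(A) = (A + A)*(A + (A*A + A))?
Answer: -1/54692 ≈ -1.8284e-5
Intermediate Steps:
k(Z, d) = d
n(A) = 2*A*(A**2 + 2*A) (n(A) = (2*A)*(A + (A**2 + A)) = (2*A)*(A + (A + A**2)) = (2*A)*(A**2 + 2*A) = 2*A*(A**2 + 2*A))
a(h) = -4*h**2
1/(n(k(0, -16)) + a(-109)) = 1/(2*(-16)**2*(2 - 16) - 4*(-109)**2) = 1/(2*256*(-14) - 4*11881) = 1/(-7168 - 47524) = 1/(-54692) = -1/54692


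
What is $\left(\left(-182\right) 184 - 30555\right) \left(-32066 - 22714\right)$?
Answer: $3508275540$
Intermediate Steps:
$\left(\left(-182\right) 184 - 30555\right) \left(-32066 - 22714\right) = \left(-33488 - 30555\right) \left(-54780\right) = \left(-64043\right) \left(-54780\right) = 3508275540$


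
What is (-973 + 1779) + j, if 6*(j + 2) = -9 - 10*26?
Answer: 4555/6 ≈ 759.17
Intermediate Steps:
j = -281/6 (j = -2 + (-9 - 10*26)/6 = -2 + (-9 - 260)/6 = -2 + (⅙)*(-269) = -2 - 269/6 = -281/6 ≈ -46.833)
(-973 + 1779) + j = (-973 + 1779) - 281/6 = 806 - 281/6 = 4555/6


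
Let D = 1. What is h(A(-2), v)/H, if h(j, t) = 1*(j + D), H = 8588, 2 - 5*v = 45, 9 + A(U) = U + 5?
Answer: -5/8588 ≈ -0.00058221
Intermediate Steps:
A(U) = -4 + U (A(U) = -9 + (U + 5) = -9 + (5 + U) = -4 + U)
v = -43/5 (v = ⅖ - ⅕*45 = ⅖ - 9 = -43/5 ≈ -8.6000)
h(j, t) = 1 + j (h(j, t) = 1*(j + 1) = 1*(1 + j) = 1 + j)
h(A(-2), v)/H = (1 + (-4 - 2))/8588 = (1 - 6)*(1/8588) = -5*1/8588 = -5/8588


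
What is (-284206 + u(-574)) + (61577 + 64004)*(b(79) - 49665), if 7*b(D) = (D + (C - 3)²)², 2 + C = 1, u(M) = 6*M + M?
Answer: -42527511598/7 ≈ -6.0754e+9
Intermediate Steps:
u(M) = 7*M
C = -1 (C = -2 + 1 = -1)
b(D) = (16 + D)²/7 (b(D) = (D + (-1 - 3)²)²/7 = (D + (-4)²)²/7 = (D + 16)²/7 = (16 + D)²/7)
(-284206 + u(-574)) + (61577 + 64004)*(b(79) - 49665) = (-284206 + 7*(-574)) + (61577 + 64004)*((16 + 79)²/7 - 49665) = (-284206 - 4018) + 125581*((⅐)*95² - 49665) = -288224 + 125581*((⅐)*9025 - 49665) = -288224 + 125581*(9025/7 - 49665) = -288224 + 125581*(-338630/7) = -288224 - 42525494030/7 = -42527511598/7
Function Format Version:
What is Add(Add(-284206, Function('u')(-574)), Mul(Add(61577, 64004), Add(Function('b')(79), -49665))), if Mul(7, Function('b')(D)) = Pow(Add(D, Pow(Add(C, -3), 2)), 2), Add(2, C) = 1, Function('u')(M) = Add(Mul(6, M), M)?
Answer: Rational(-42527511598, 7) ≈ -6.0754e+9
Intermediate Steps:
Function('u')(M) = Mul(7, M)
C = -1 (C = Add(-2, 1) = -1)
Function('b')(D) = Mul(Rational(1, 7), Pow(Add(16, D), 2)) (Function('b')(D) = Mul(Rational(1, 7), Pow(Add(D, Pow(Add(-1, -3), 2)), 2)) = Mul(Rational(1, 7), Pow(Add(D, Pow(-4, 2)), 2)) = Mul(Rational(1, 7), Pow(Add(D, 16), 2)) = Mul(Rational(1, 7), Pow(Add(16, D), 2)))
Add(Add(-284206, Function('u')(-574)), Mul(Add(61577, 64004), Add(Function('b')(79), -49665))) = Add(Add(-284206, Mul(7, -574)), Mul(Add(61577, 64004), Add(Mul(Rational(1, 7), Pow(Add(16, 79), 2)), -49665))) = Add(Add(-284206, -4018), Mul(125581, Add(Mul(Rational(1, 7), Pow(95, 2)), -49665))) = Add(-288224, Mul(125581, Add(Mul(Rational(1, 7), 9025), -49665))) = Add(-288224, Mul(125581, Add(Rational(9025, 7), -49665))) = Add(-288224, Mul(125581, Rational(-338630, 7))) = Add(-288224, Rational(-42525494030, 7)) = Rational(-42527511598, 7)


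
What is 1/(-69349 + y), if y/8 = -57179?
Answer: -1/526781 ≈ -1.8983e-6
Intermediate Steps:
y = -457432 (y = 8*(-57179) = -457432)
1/(-69349 + y) = 1/(-69349 - 457432) = 1/(-526781) = -1/526781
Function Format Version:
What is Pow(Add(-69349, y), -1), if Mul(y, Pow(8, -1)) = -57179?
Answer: Rational(-1, 526781) ≈ -1.8983e-6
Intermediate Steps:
y = -457432 (y = Mul(8, -57179) = -457432)
Pow(Add(-69349, y), -1) = Pow(Add(-69349, -457432), -1) = Pow(-526781, -1) = Rational(-1, 526781)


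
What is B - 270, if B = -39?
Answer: -309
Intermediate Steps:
B - 270 = -39 - 270 = -309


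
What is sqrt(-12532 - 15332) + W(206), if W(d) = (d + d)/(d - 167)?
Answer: 412/39 + 18*I*sqrt(86) ≈ 10.564 + 166.93*I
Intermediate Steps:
W(d) = 2*d/(-167 + d) (W(d) = (2*d)/(-167 + d) = 2*d/(-167 + d))
sqrt(-12532 - 15332) + W(206) = sqrt(-12532 - 15332) + 2*206/(-167 + 206) = sqrt(-27864) + 2*206/39 = 18*I*sqrt(86) + 2*206*(1/39) = 18*I*sqrt(86) + 412/39 = 412/39 + 18*I*sqrt(86)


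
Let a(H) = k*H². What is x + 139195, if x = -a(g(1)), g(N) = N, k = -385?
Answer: 139580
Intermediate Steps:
a(H) = -385*H²
x = 385 (x = -(-385)*1² = -(-385) = -1*(-385) = 385)
x + 139195 = 385 + 139195 = 139580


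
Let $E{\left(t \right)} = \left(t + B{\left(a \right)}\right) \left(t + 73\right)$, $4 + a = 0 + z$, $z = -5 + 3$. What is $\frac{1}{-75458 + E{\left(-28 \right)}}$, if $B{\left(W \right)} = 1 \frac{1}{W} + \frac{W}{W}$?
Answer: $- \frac{2}{153361} \approx -1.3041 \cdot 10^{-5}$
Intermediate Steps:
$z = -2$
$a = -6$ ($a = -4 + \left(0 - 2\right) = -4 - 2 = -6$)
$B{\left(W \right)} = 1 + \frac{1}{W}$ ($B{\left(W \right)} = \frac{1}{W} + 1 = 1 + \frac{1}{W}$)
$E{\left(t \right)} = \left(73 + t\right) \left(\frac{5}{6} + t\right)$ ($E{\left(t \right)} = \left(t + \frac{1 - 6}{-6}\right) \left(t + 73\right) = \left(t - - \frac{5}{6}\right) \left(73 + t\right) = \left(t + \frac{5}{6}\right) \left(73 + t\right) = \left(\frac{5}{6} + t\right) \left(73 + t\right) = \left(73 + t\right) \left(\frac{5}{6} + t\right)$)
$\frac{1}{-75458 + E{\left(-28 \right)}} = \frac{1}{-75458 + \left(\frac{365}{6} + \left(-28\right)^{2} + \frac{443}{6} \left(-28\right)\right)} = \frac{1}{-75458 + \left(\frac{365}{6} + 784 - \frac{6202}{3}\right)} = \frac{1}{-75458 - \frac{2445}{2}} = \frac{1}{- \frac{153361}{2}} = - \frac{2}{153361}$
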